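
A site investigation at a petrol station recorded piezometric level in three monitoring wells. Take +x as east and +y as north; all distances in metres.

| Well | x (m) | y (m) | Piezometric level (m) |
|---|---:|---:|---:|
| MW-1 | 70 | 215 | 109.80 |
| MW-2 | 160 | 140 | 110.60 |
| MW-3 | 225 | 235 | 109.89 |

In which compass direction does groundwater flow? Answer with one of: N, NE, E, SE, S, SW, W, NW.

N

Differences from MW-1: to MW-2 (Δx, Δy, Δh) = (90, -75, +0.80); to MW-3 = (155, 20, +0.09).
Determinant of the coordinate differences = 90·20 − 155·(-75) = 13425.
∂h/∂x = [(+0.80)·20 − (+0.09)·(-75)] / 13425 = +0.001695
∂h/∂y = [90·(+0.09) − 155·(+0.80)] / 13425 = -0.008633
Flow = −∇h = (-0.001695 east, +0.008633 north), which points north.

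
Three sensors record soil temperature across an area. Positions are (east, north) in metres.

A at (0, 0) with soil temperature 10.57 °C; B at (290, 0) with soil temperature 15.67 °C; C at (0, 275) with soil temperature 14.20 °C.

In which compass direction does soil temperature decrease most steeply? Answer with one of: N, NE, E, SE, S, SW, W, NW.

∂T/∂x = (15.67 − 10.57) / (290 − 0) = +0.01759
∂T/∂y = (14.20 − 10.57) / (275 − 0) = +0.01320
Steepest decrease is along −∇f = (-0.01759 E, -0.01320 N) → southwest.

SW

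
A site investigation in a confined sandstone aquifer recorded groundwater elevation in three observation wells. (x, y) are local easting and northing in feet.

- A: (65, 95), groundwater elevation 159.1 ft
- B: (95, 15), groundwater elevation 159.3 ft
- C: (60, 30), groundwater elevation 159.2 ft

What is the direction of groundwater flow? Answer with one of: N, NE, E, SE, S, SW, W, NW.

NW

Differences from A: to B (Δx, Δy, Δh) = (30, -80, +0.2); to C = (-5, -65, +0.1).
Solve a·Δx + b·Δy = Δh: det = 30·(-65) − (-5)·(-80) = -2350.
∂h/∂x = [(+0.2)·(-65) − (+0.1)·(-80)] / -2350 = +0.002128
∂h/∂y = [30·(+0.1) − (-5)·(+0.2)] / -2350 = -0.001702
Flow = −∇h = (-0.002128 east, +0.001702 north), which points northwest.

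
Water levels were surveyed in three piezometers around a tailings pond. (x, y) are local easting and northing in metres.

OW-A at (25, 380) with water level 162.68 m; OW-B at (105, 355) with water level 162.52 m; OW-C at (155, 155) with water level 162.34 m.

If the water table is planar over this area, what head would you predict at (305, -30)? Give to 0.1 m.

162.0 m

Three-point gradient (reference OW-A): Δ to OW-B = (80, -25, -0.16), Δ to OW-C = (130, -225, -0.34).
∂h/∂x = -0.001864, ∂h/∂y = +0.0004339 (det = -14750).
h(305, -30) = 162.68 + (-0.001864)·(280) + (+0.0004339)·(-410) = 162.68 -0.522 -0.178 = 161.980 m.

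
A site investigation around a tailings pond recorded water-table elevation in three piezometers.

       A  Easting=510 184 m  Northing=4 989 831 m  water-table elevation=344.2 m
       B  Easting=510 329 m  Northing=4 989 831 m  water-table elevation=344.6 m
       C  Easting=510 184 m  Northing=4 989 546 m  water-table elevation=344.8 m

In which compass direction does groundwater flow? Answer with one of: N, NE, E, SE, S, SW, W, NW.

NW

∂h/∂x = (344.6 − 344.2) / (510329 − 510184) = +0.002759
∂h/∂y = (344.8 − 344.2) / (4989546 − 4989831) = -0.002105
Flow = −∇h = (-0.002759 east, +0.002105 north), which points northwest.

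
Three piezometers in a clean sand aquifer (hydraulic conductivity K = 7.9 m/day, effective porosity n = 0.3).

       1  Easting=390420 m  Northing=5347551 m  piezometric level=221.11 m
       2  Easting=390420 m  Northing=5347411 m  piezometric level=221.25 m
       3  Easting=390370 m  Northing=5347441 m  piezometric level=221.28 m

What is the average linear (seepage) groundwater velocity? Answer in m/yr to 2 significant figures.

15 m/yr

With h = a·x + b·y + c and 1 as origin, the differences give:
  0·a + (-140)·b = +0.14
  (-50)·a + (-110)·b = +0.17
Eliminate b (×(-110) and ×(-140), subtract): -7000·a = 8.400 → a = ∂h/∂x = -0.001200
Back-substitute: b = ∂h/∂y = -0.0010000.
|∇h| = √(-0.001200² + -0.0010000²) = 0.001562
Seepage velocity v = K·i/n = 7.9 × 0.001562 / 0.3 = 0.04113 m/day = 15.02 m/yr.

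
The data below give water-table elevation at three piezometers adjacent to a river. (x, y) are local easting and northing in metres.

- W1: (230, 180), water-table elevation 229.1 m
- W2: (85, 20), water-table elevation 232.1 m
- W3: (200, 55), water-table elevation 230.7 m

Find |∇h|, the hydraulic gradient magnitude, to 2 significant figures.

Taking W1 as reference: W2−W1 = (-145, -160, +3.0); W3−W1 = (-30, -125, +1.6).
Determinant of the coordinate differences = (-145)·(-125) − (-30)·(-160) = 13325.
∂h/∂x = [(+3.0)·(-125) − (+1.6)·(-160)] / 13325 = -0.008931
∂h/∂y = [(-145)·(+1.6) − (-30)·(+3.0)] / 13325 = -0.01066
|∇h| = √(-0.008931² + -0.01066²) = 0.01391

0.014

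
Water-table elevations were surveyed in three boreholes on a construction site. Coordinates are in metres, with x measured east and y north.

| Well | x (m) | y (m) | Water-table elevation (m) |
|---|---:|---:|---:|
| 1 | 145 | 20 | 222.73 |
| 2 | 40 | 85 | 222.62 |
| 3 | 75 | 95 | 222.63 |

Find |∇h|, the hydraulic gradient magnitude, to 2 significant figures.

Differences from 1: to 2 (Δx, Δy, Δh) = (-105, 65, -0.11); to 3 = (-70, 75, -0.10).
Solve a·Δx + b·Δy = Δh: det = (-105)·75 − (-70)·65 = -3325.
∂h/∂x = [(-0.11)·75 − (-0.10)·65] / -3325 = +0.0005263
∂h/∂y = [(-105)·(-0.10) − (-70)·(-0.11)] / -3325 = -0.0008421
|∇h| = √(0.0005263² + -0.0008421²) = 0.000993

0.00099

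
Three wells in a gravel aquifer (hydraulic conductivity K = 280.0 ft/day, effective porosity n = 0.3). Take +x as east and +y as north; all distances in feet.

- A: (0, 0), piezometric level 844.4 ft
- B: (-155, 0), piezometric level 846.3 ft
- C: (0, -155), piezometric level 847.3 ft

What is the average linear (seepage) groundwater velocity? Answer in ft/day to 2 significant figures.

21 ft/day

∂h/∂x = (846.3 − 844.4) / (-155 − 0) = -0.01226
∂h/∂y = (847.3 − 844.4) / (-155 − 0) = -0.01871
|∇h| = √(-0.01226² + -0.01871²) = 0.02237
Seepage velocity v = K·i/n = 280.0 × 0.02237 / 0.3 = 20.88 ft/day.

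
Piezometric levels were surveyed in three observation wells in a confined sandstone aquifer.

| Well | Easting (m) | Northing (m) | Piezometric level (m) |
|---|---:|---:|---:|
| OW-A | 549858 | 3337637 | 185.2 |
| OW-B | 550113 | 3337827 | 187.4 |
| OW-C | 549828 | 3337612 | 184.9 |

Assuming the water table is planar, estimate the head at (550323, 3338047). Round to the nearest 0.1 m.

With h = a·x + b·y + c and OW-A as origin, the differences give:
  255·a + 190·b = +2.2
  (-30)·a + (-25)·b = -0.3
Eliminate b (×(-25) and ×190, subtract): -675·a = 2.00 → a = ∂h/∂x = -0.002963
Back-substitute: b = ∂h/∂y = +0.01556.
h(550323, 3338047) = 185.2 + (-0.002963)·(465) + (+0.01556)·(410) = 185.2 -1.378 +6.378 = 190.200 m.

190.2 m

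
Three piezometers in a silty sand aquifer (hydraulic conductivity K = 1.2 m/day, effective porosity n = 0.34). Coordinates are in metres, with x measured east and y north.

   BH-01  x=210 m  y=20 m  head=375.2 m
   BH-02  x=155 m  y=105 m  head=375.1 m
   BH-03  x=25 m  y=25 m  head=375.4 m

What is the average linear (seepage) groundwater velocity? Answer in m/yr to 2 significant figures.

Differences from BH-01: to BH-02 (Δx, Δy, Δh) = (-55, 85, -0.1); to BH-03 = (-185, 5, +0.2).
Solve a·Δx + b·Δy = Δh: det = (-55)·5 − (-185)·85 = 15450.
∂h/∂x = [(-0.1)·5 − (+0.2)·85] / 15450 = -0.001133
∂h/∂y = [(-55)·(+0.2) − (-185)·(-0.1)] / 15450 = -0.001909
|∇h| = √(-0.001133² + -0.001909²) = 0.00222
Seepage velocity v = K·i/n = 1.2 × 0.00222 / 0.34 = 0.007835 m/day = 2.862 m/yr.

2.9 m/yr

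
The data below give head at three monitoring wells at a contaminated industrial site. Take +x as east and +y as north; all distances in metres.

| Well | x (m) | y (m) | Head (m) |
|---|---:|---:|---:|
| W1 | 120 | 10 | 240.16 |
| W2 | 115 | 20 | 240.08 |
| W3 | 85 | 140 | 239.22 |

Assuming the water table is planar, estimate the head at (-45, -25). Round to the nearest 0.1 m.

239.8 m

Taking W1 as reference: W2−W1 = (-5, 10, -0.08); W3−W1 = (-35, 130, -0.94).
Solve a·Δx + b·Δy = Δh: det = (-5)·130 − (-35)·10 = -300.
∂h/∂x = [(-0.08)·130 − (-0.94)·10] / -300 = +0.003333
∂h/∂y = [(-5)·(-0.94) − (-35)·(-0.08)] / -300 = -0.006333
h(-45, -25) = 240.16 + (+0.003333)·(-165) + (-0.006333)·(-35) = 240.16 -0.550 +0.222 = 239.832 m.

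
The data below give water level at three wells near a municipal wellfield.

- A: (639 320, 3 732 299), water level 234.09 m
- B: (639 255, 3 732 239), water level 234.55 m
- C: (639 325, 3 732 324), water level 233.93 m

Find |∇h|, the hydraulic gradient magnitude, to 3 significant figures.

0.00628

With h = a·x + b·y + c and A as origin, the differences give:
  (-65)·a + (-60)·b = +0.46
  5·a + 25·b = -0.16
Eliminate b (×25 and ×(-60), subtract): -1325·a = 1.900 → a = ∂h/∂x = -0.001434
Back-substitute: b = ∂h/∂y = -0.006113.
|∇h| = √(-0.001434² + -0.006113²) = 0.006279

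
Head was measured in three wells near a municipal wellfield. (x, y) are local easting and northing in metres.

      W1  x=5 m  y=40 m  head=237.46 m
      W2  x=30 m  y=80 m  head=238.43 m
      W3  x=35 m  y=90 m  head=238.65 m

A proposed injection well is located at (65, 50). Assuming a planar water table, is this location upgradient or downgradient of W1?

With h = a·x + b·y + c and W1 as origin, the differences give:
  25·a + 40·b = +0.97
  30·a + 50·b = +1.19
Eliminate b (×50 and ×40, subtract): 50·a = 0.900 → a = ∂h/∂x = +0.01800
Back-substitute: b = ∂h/∂y = +0.01300.
Head at (65, 50) = 237.46 + (+0.01800)·(60) + (+0.01300)·(10) = 238.67 m.
That is higher than the 237.46 m at W1, so the point is upgradient.

upgradient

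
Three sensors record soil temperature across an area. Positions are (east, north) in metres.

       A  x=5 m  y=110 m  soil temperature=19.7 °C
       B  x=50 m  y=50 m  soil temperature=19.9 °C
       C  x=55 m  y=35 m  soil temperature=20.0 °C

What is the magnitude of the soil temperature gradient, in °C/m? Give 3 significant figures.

0.0123 °C/m

With T = a·x + b·y + c and A as origin, the differences give:
  45·a + (-60)·b = +0.2
  50·a + (-75)·b = +0.3
Eliminate b (×(-75) and ×(-60), subtract): -375·a = 3.00 → a = ∂T/∂x = -0.008000
Back-substitute: b = ∂T/∂y = -0.009333.
|∇f| = √(-0.008000² + -0.009333²) = 0.01229 °C/m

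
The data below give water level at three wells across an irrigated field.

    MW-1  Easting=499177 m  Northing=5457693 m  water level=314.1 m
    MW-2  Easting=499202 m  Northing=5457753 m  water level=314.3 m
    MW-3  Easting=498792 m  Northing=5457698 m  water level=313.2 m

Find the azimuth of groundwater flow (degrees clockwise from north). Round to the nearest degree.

225°

Taking MW-1 as reference: MW-2−MW-1 = (25, 60, +0.2); MW-3−MW-1 = (-385, 5, -0.9).
Determinant of the coordinate differences = 25·5 − (-385)·60 = 23225.
∂h/∂x = [(+0.2)·5 − (-0.9)·60] / 23225 = +0.002368
∂h/∂y = [25·(-0.9) − (-385)·(+0.2)] / 23225 = +0.002347
Flow direction (−∇h) has components (-0.002368 E, -0.002347 N).
Azimuth = atan2(E, N) = atan2(-0.002368, -0.002347) = 225.3° ≈ 225°.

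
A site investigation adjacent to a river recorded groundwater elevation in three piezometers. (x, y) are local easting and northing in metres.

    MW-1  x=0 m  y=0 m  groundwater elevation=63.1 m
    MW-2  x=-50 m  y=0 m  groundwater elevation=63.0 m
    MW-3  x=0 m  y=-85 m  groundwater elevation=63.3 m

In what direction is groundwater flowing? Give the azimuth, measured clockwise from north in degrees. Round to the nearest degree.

∂h/∂x = (63.0 − 63.1) / (-50 − 0) = +0.002000
∂h/∂y = (63.3 − 63.1) / (-85 − 0) = -0.002353
Flow direction (−∇h) has components (-0.002000 E, +0.002353 N).
Azimuth = atan2(E, N) = atan2(-0.002000, +0.002353) = 319.6° ≈ 320°.

320°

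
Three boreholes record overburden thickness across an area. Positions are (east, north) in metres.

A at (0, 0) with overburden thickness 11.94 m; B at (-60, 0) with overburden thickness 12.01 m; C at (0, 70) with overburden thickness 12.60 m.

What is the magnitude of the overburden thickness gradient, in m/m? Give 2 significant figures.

0.0095 m/m

∂d/∂x = (12.01 − 11.94) / (-60 − 0) = -0.001167
∂d/∂y = (12.60 − 11.94) / (70 − 0) = +0.009429
|∇f| = √(-0.001167² + 0.009429²) = 0.009501 m/m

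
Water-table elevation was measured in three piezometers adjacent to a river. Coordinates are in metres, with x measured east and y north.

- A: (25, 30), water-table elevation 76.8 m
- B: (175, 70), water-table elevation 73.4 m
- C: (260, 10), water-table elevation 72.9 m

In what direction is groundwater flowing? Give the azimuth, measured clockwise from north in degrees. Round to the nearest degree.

Taking A as reference: B−A = (150, 40, -3.4); C−A = (235, -20, -3.9).
Solve a·Δx + b·Δy = Δh: det = 150·(-20) − 235·40 = -12400.
∂h/∂x = [(-3.4)·(-20) − (-3.9)·40] / -12400 = -0.01806
∂h/∂y = [150·(-3.9) − 235·(-3.4)] / -12400 = -0.01726
Flow direction (−∇h) has components (+0.01806 E, +0.01726 N).
Azimuth = atan2(E, N) = atan2(+0.01806, +0.01726) = 46.3° ≈ 046°.

046°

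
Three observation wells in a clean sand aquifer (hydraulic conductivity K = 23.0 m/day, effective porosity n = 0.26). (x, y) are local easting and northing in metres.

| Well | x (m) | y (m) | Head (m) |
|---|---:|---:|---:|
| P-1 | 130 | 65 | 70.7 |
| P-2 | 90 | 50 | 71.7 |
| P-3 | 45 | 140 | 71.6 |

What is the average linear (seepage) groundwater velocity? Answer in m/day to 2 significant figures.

With h = a·x + b·y + c and P-1 as origin, the differences give:
  (-40)·a + (-15)·b = +1.0
  (-85)·a + 75·b = +0.9
Eliminate b (×75 and ×(-15), subtract): -4275·a = 88.50 → a = ∂h/∂x = -0.02070
Back-substitute: b = ∂h/∂y = -0.01146.
|∇h| = √(-0.02070² + -0.01146²) = 0.02366
Seepage velocity v = K·i/n = 23.0 × 0.02366 / 0.26 = 2.093 m/day.

2.1 m/day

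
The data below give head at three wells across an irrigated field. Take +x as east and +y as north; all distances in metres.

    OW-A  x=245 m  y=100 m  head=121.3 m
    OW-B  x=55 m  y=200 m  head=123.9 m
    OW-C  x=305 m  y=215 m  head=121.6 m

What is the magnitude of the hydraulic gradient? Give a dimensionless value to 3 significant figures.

Taking OW-A as reference: OW-B−OW-A = (-190, 100, +2.6); OW-C−OW-A = (60, 115, +0.3).
Determinant of the coordinate differences = (-190)·115 − 60·100 = -27850.
∂h/∂x = [(+2.6)·115 − (+0.3)·100] / -27850 = -0.009659
∂h/∂y = [(-190)·(+0.3) − 60·(+2.6)] / -27850 = +0.007648
|∇h| = √(-0.009659² + 0.007648²) = 0.01232

0.0123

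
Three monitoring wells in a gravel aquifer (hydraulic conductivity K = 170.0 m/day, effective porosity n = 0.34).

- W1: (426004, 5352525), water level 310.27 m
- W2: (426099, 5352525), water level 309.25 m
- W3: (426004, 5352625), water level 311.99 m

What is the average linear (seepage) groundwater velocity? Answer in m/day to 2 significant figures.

10 m/day

∂h/∂x = (309.25 − 310.27) / (426099 − 426004) = -0.01074
∂h/∂y = (311.99 − 310.27) / (5352625 − 5352525) = +0.01720
|∇h| = √(-0.01074² + 0.01720²) = 0.02028
Seepage velocity v = K·i/n = 170.0 × 0.02028 / 0.34 = 10.14 m/day.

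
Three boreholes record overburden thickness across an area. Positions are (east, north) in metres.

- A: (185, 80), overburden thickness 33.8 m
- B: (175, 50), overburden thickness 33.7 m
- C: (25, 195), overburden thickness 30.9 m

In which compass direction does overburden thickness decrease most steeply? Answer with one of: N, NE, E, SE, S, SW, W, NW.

W

Three-point gradient (reference A): Δ to B = (-10, -30, -0.1), Δ to C = (-160, 115, -2.9).
∂d/∂x = +0.01655, ∂d/∂y = -0.002185 (det = -5950).
Steepest decrease is along −∇f = (-0.01655 E, +0.002185 N) → west.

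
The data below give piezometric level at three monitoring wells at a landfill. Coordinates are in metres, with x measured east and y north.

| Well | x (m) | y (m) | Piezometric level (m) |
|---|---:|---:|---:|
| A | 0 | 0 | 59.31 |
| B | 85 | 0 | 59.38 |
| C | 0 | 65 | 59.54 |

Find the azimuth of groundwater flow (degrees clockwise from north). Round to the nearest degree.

193°

∂h/∂x = (59.38 − 59.31) / (85 − 0) = +0.0008235
∂h/∂y = (59.54 − 59.31) / (65 − 0) = +0.003538
Flow direction (−∇h) has components (-0.0008235 E, -0.003538 N).
Azimuth = atan2(E, N) = atan2(-0.0008235, -0.003538) = 193.1° ≈ 193°.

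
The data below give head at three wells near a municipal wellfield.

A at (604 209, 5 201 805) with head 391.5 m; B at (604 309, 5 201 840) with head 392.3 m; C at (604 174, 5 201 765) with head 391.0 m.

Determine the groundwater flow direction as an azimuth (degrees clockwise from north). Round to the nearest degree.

213°

Taking A as reference: B−A = (100, 35, +0.8); C−A = (-35, -40, -0.5).
Determinant of the coordinate differences = 100·(-40) − (-35)·35 = -2775.
∂h/∂x = [(+0.8)·(-40) − (-0.5)·35] / -2775 = +0.005225
∂h/∂y = [100·(-0.5) − (-35)·(+0.8)] / -2775 = +0.007928
Flow direction (−∇h) has components (-0.005225 E, -0.007928 N).
Azimuth = atan2(E, N) = atan2(-0.005225, -0.007928) = 213.4° ≈ 213°.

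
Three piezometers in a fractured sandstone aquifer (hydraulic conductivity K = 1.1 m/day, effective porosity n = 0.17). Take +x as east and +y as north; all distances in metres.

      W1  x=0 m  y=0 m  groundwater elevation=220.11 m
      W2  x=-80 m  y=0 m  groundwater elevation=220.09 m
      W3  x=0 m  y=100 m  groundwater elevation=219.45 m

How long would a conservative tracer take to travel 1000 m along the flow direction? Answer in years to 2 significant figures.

∂h/∂x = (220.09 − 220.11) / (-80 − 0) = +0.0002500
∂h/∂y = (219.45 − 220.11) / (100 − 0) = -0.006600
|∇h| = √(0.0002500² + -0.006600²) = 0.006605
Seepage velocity v = K·i/n = 1.1 × 0.006605 / 0.17 = 0.04274 m/day.
t = 1000 / 0.04274 = 2.34e+04 days = 64.1 years.

64 years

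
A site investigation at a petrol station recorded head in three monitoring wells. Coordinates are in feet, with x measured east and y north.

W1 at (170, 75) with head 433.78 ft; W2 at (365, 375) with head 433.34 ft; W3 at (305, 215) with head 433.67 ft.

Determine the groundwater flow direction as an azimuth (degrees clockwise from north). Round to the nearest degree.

With h = a·x + b·y + c and W1 as origin, the differences give:
  195·a + 300·b = -0.44
  135·a + 140·b = -0.11
Eliminate b (×140 and ×300, subtract): -13200·a = -28.600 → a = ∂h/∂x = +0.002167
Back-substitute: b = ∂h/∂y = -0.002875.
Flow direction (−∇h) has components (-0.002167 E, +0.002875 N).
Azimuth = atan2(E, N) = atan2(-0.002167, +0.002875) = 323.0° ≈ 323°.

323°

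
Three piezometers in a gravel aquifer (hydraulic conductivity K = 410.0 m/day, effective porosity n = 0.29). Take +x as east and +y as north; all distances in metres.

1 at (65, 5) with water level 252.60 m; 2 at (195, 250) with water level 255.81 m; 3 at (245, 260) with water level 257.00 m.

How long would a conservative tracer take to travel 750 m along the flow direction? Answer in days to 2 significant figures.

Differences from 1: to 2 (Δx, Δy, Δh) = (130, 245, +3.21); to 3 = (180, 255, +4.40).
Determinant of the coordinate differences = 130·255 − 180·245 = -10950.
∂h/∂x = [(+3.21)·255 − (+4.40)·245] / -10950 = +0.02369
∂h/∂y = [130·(+4.40) − 180·(+3.21)] / -10950 = +0.0005297
|∇h| = √(0.02369² + 0.0005297²) = 0.0237
Seepage velocity v = K·i/n = 410.0 × 0.0237 / 0.29 = 33.51 m/day.
t = 750 / 33.51 = 22.38 days.

22 days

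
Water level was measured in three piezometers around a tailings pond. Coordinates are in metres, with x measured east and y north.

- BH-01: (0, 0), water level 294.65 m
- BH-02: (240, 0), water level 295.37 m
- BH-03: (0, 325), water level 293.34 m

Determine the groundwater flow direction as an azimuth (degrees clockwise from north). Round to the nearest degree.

323°

∂h/∂x = (295.37 − 294.65) / (240 − 0) = +0.003000
∂h/∂y = (293.34 − 294.65) / (325 − 0) = -0.004031
Flow direction (−∇h) has components (-0.003000 E, +0.004031 N).
Azimuth = atan2(E, N) = atan2(-0.003000, +0.004031) = 323.3° ≈ 323°.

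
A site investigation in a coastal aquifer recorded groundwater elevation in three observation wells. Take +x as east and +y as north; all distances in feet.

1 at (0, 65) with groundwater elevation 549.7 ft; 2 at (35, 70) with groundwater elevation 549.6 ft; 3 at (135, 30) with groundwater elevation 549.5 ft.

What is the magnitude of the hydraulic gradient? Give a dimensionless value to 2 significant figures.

0.0042

Differences from 1: to 2 (Δx, Δy, Δh) = (35, 5, -0.1); to 3 = (135, -35, -0.2).
Determinant of the coordinate differences = 35·(-35) − 135·5 = -1900.
∂h/∂x = [(-0.1)·(-35) − (-0.2)·5] / -1900 = -0.002368
∂h/∂y = [35·(-0.2) − 135·(-0.1)] / -1900 = -0.003421
|∇h| = √(-0.002368² + -0.003421²) = 0.004161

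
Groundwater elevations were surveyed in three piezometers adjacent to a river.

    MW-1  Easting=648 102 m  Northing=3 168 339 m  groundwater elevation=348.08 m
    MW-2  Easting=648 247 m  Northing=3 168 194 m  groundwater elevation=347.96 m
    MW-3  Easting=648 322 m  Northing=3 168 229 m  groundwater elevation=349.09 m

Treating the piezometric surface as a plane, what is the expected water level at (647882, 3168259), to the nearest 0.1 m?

345.0 m

Differences from MW-1: to MW-2 (Δx, Δy, Δh) = (145, -145, -0.12); to MW-3 = (220, -110, +1.01).
Solve a·Δx + b·Δy = Δh: det = 145·(-110) − 220·(-145) = 15950.
∂h/∂x = [(-0.12)·(-110) − (+1.01)·(-145)] / 15950 = +0.01001
∂h/∂y = [145·(+1.01) − 220·(-0.12)] / 15950 = +0.01084
h(647882, 3168259) = 348.08 + (+0.01001)·(-220) + (+0.01084)·(-80) = 348.08 -2.202 -0.867 = 345.011 m.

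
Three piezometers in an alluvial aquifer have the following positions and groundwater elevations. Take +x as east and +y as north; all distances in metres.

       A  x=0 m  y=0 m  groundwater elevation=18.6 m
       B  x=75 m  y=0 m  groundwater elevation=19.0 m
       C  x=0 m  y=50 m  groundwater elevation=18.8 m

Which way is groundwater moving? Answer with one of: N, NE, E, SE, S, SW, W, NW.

SW

∂h/∂x = (19.0 − 18.6) / (75 − 0) = +0.005333
∂h/∂y = (18.8 − 18.6) / (50 − 0) = +0.004000
Flow = −∇h = (-0.005333 east, -0.004000 north), which points southwest.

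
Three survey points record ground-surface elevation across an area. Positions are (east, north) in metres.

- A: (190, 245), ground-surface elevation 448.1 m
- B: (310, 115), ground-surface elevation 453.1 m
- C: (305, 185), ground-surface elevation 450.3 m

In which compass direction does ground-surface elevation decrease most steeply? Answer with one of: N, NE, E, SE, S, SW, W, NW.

Differences from A: to B (Δx, Δy, Δh) = (120, -130, +5.0); to C = (115, -60, +2.2).
Determinant of the coordinate differences = 120·(-60) − 115·(-130) = 7750.
∂z/∂x = [(+5.0)·(-60) − (+2.2)·(-130)] / 7750 = -0.001806
∂z/∂y = [120·(+2.2) − 115·(+5.0)] / 7750 = -0.04013
Steepest decrease is along −∇f = (+0.001806 E, +0.04013 N) → north.

N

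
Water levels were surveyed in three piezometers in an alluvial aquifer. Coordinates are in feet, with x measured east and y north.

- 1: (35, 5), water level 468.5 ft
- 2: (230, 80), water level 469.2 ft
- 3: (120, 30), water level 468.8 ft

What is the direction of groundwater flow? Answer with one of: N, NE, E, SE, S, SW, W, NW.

Taking 1 as reference: 2−1 = (195, 75, +0.7); 3−1 = (85, 25, +0.3).
Solve a·Δx + b·Δy = Δh: det = 195·25 − 85·75 = -1500.
∂h/∂x = [(+0.7)·25 − (+0.3)·75] / -1500 = +0.003333
∂h/∂y = [195·(+0.3) − 85·(+0.7)] / -1500 = +0.0006667
Flow = −∇h = (-0.003333 east, -0.0006667 north), which points west.

W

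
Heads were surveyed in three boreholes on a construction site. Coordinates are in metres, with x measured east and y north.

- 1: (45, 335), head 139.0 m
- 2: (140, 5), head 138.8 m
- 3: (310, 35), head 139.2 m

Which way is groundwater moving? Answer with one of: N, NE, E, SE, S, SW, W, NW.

With h = a·x + b·y + c and 1 as origin, the differences give:
  95·a + (-330)·b = -0.2
  265·a + (-300)·b = +0.2
Eliminate b (×(-300) and ×(-330), subtract): 58950·a = 126.00 → a = ∂h/∂x = +0.002137
Back-substitute: b = ∂h/∂y = +0.001221.
Flow = −∇h = (-0.002137 east, -0.001221 north), which points southwest.

SW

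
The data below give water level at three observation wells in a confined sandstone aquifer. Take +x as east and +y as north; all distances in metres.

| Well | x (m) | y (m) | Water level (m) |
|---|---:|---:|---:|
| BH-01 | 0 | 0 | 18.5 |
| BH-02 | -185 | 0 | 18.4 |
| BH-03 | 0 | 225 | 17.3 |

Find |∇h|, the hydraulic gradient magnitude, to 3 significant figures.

0.00536

∂h/∂x = (18.4 − 18.5) / (-185 − 0) = +0.0005405
∂h/∂y = (17.3 − 18.5) / (225 − 0) = -0.005333
|∇h| = √(0.0005405² + -0.005333²) = 0.00536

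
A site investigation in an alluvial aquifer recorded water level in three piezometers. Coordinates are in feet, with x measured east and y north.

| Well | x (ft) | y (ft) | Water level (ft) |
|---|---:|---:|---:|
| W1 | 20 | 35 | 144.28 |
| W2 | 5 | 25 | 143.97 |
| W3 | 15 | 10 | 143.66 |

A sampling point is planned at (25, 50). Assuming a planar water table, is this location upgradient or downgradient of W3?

upgradient

Taking W1 as reference: W2−W1 = (-15, -10, -0.31); W3−W1 = (-5, -25, -0.62).
Determinant of the coordinate differences = (-15)·(-25) − (-5)·(-10) = 325.
∂h/∂x = [(-0.31)·(-25) − (-0.62)·(-10)] / 325 = +0.004769
∂h/∂y = [(-15)·(-0.62) − (-5)·(-0.31)] / 325 = +0.02385
Head at (25, 50) = 144.28 + (+0.004769)·(5) + (+0.02385)·(15) = 144.66 ft.
That is higher than the 143.66 ft at W3, so the point is upgradient.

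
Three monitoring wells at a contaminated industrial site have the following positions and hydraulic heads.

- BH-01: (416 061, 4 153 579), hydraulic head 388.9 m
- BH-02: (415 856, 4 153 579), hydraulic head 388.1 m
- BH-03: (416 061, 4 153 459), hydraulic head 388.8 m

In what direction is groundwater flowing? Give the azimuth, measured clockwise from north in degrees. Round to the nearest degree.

∂h/∂x = (388.1 − 388.9) / (415856 − 416061) = +0.003902
∂h/∂y = (388.8 − 388.9) / (4153459 − 4153579) = +0.0008333
Flow direction (−∇h) has components (-0.003902 E, -0.0008333 N).
Azimuth = atan2(E, N) = atan2(-0.003902, -0.0008333) = 257.9° ≈ 258°.

258°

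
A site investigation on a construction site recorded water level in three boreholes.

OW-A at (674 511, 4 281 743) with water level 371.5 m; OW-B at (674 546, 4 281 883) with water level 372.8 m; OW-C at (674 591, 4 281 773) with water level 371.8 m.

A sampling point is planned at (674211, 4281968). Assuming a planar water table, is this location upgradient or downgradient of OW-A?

Taking OW-A as reference: OW-B−OW-A = (35, 140, +1.3); OW-C−OW-A = (80, 30, +0.3).
Solve a·Δx + b·Δy = Δh: det = 35·30 − 80·140 = -10150.
∂h/∂x = [(+1.3)·30 − (+0.3)·140] / -10150 = +0.0002956
∂h/∂y = [35·(+0.3) − 80·(+1.3)] / -10150 = +0.009212
Head at (674211, 4281968) = 371.5 + (+0.0002956)·(-300) + (+0.009212)·(225) = 373.48 m.
That is higher than the 371.5 m at OW-A, so the point is upgradient.

upgradient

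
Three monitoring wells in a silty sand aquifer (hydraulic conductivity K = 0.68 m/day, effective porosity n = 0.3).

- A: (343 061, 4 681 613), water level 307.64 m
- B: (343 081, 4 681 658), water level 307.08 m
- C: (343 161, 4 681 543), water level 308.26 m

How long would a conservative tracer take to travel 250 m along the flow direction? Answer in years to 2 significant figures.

26 years

With h = a·x + b·y + c and A as origin, the differences give:
  20·a + 45·b = -0.56
  100·a + (-70)·b = +0.62
Eliminate b (×(-70) and ×45, subtract): -5900·a = 11.300 → a = ∂h/∂x = -0.001915
Back-substitute: b = ∂h/∂y = -0.01159.
|∇h| = √(-0.001915² + -0.01159²) = 0.01175
Seepage velocity v = K·i/n = 0.68 × 0.01175 / 0.3 = 0.02663 m/day.
t = 250 / 0.02663 = 9388 days = 25.7 years.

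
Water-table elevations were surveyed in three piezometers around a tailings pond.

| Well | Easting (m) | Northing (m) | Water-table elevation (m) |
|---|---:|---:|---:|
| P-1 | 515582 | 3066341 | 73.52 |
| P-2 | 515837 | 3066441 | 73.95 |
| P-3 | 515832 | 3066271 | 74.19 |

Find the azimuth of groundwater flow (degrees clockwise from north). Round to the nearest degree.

Differences from P-1: to P-2 (Δx, Δy, Δh) = (255, 100, +0.43); to P-3 = (250, -70, +0.67).
Determinant of the coordinate differences = 255·(-70) − 250·100 = -42850.
∂h/∂x = [(+0.43)·(-70) − (+0.67)·100] / -42850 = +0.002266
∂h/∂y = [255·(+0.67) − 250·(+0.43)] / -42850 = -0.001478
Flow direction (−∇h) has components (-0.002266 E, +0.001478 N).
Azimuth = atan2(E, N) = atan2(-0.002266, +0.001478) = 303.1° ≈ 303°.

303°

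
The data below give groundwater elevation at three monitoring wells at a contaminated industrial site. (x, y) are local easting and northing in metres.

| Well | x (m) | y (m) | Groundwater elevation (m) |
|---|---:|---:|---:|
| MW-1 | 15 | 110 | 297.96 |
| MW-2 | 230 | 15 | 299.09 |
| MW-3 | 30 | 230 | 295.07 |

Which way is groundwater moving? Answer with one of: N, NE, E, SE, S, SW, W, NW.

Differences from MW-1: to MW-2 (Δx, Δy, Δh) = (215, -95, +1.13); to MW-3 = (15, 120, -2.89).
Solve a·Δx + b·Δy = Δh: det = 215·120 − 15·(-95) = 27225.
∂h/∂x = [(+1.13)·120 − (-2.89)·(-95)] / 27225 = -0.005104
∂h/∂y = [215·(-2.89) − 15·(+1.13)] / 27225 = -0.02345
Flow = −∇h = (+0.005104 east, +0.02345 north), which points north.

N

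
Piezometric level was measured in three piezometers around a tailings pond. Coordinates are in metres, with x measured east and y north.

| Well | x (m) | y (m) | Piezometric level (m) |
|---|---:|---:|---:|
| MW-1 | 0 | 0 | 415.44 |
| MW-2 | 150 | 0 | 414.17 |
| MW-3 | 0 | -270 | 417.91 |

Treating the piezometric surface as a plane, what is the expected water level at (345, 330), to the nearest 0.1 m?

∂h/∂x = (414.17 − 415.44) / (150 − 0) = -0.008467
∂h/∂y = (417.91 − 415.44) / (-270 − 0) = -0.009148
h(345, 330) = 415.44 + (-0.008467)·(345) + (-0.009148)·(330) = 415.44 -2.921 -3.019 = 409.500 m.

409.5 m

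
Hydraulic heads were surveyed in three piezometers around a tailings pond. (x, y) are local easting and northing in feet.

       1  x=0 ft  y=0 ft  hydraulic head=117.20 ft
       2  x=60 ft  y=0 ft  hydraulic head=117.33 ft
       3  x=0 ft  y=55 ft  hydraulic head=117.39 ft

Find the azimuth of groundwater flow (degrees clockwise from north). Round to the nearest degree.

212°

∂h/∂x = (117.33 − 117.20) / (60 − 0) = +0.002167
∂h/∂y = (117.39 − 117.20) / (55 − 0) = +0.003455
Flow direction (−∇h) has components (-0.002167 E, -0.003455 N).
Azimuth = atan2(E, N) = atan2(-0.002167, -0.003455) = 212.1° ≈ 212°.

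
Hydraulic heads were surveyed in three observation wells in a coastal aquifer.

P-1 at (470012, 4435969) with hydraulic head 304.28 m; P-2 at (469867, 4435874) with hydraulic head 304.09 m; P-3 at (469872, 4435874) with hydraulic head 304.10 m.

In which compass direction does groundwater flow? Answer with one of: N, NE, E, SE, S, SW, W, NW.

NW

With h = a·x + b·y + c and P-1 as origin, the differences give:
  (-145)·a + (-95)·b = -0.19
  (-140)·a + (-95)·b = -0.18
Eliminate b (×(-95) and ×(-95), subtract): 475·a = 0.950 → a = ∂h/∂x = +0.002000
Back-substitute: b = ∂h/∂y = -0.001053.
Flow = −∇h = (-0.002000 east, +0.001053 north), which points northwest.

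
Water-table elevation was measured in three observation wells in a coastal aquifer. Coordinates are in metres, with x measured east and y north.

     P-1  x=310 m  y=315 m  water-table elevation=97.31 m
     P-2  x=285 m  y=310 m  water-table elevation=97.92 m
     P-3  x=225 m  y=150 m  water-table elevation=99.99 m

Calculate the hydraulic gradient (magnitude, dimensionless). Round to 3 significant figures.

0.0239

Taking P-1 as reference: P-2−P-1 = (-25, -5, +0.61); P-3−P-1 = (-85, -165, +2.68).
Solve a·Δx + b·Δy = Δh: det = (-25)·(-165) − (-85)·(-5) = 3700.
∂h/∂x = [(+0.61)·(-165) − (+2.68)·(-5)] / 3700 = -0.02358
∂h/∂y = [(-25)·(+2.68) − (-85)·(+0.61)] / 3700 = -0.004095
|∇h| = √(-0.02358² + -0.004095²) = 0.02393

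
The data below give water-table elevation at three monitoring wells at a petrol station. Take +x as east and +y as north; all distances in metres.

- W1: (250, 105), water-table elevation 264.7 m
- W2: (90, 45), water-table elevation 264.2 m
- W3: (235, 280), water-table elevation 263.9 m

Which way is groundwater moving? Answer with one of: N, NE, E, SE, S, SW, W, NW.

NW

Three-point gradient (reference W1): Δ to W2 = (-160, -60, -0.5), Δ to W3 = (-15, 175, -0.8).
∂h/∂x = +0.004689, ∂h/∂y = -0.004170 (det = -28900).
Flow = −∇h = (-0.004689 east, +0.004170 north), which points northwest.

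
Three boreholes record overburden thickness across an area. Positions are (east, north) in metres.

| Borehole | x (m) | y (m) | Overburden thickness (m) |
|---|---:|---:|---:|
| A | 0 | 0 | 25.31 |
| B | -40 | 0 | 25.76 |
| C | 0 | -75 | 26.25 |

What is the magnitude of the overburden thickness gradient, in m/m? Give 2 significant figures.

∂d/∂x = (25.76 − 25.31) / (-40 − 0) = -0.01125
∂d/∂y = (26.25 − 25.31) / (-75 − 0) = -0.01253
|∇f| = √(-0.01125² + -0.01253²) = 0.01684 m/m

0.017 m/m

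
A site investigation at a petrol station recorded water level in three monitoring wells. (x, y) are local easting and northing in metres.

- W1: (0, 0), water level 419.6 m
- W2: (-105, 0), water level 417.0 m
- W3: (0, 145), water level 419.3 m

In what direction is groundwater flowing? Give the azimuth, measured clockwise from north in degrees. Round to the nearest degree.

275°

∂h/∂x = (417.0 − 419.6) / (-105 − 0) = +0.02476
∂h/∂y = (419.3 − 419.6) / (145 − 0) = -0.002069
Flow direction (−∇h) has components (-0.02476 E, +0.002069 N).
Azimuth = atan2(E, N) = atan2(-0.02476, +0.002069) = 274.8° ≈ 275°.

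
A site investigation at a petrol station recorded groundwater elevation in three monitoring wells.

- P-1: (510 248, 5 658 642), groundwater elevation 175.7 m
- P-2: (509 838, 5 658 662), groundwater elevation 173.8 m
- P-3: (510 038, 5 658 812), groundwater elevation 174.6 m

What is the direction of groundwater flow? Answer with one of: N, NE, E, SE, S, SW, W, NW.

W

Differences from P-1: to P-2 (Δx, Δy, Δh) = (-410, 20, -1.9); to P-3 = (-210, 170, -1.1).
Determinant of the coordinate differences = (-410)·170 − (-210)·20 = -65500.
∂h/∂x = [(-1.9)·170 − (-1.1)·20] / -65500 = +0.004595
∂h/∂y = [(-410)·(-1.1) − (-210)·(-1.9)] / -65500 = -0.0007939
Flow = −∇h = (-0.004595 east, +0.0007939 north), which points west.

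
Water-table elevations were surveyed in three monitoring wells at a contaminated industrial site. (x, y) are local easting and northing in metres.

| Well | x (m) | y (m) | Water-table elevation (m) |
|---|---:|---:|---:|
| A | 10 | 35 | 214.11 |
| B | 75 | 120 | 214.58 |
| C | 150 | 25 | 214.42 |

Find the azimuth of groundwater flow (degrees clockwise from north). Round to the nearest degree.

214°

With h = a·x + b·y + c and A as origin, the differences give:
  65·a + 85·b = +0.47
  140·a + (-10)·b = +0.31
Eliminate b (×(-10) and ×85, subtract): -12550·a = -31.050 → a = ∂h/∂x = +0.002474
Back-substitute: b = ∂h/∂y = +0.003637.
Flow direction (−∇h) has components (-0.002474 E, -0.003637 N).
Azimuth = atan2(E, N) = atan2(-0.002474, -0.003637) = 214.2° ≈ 214°.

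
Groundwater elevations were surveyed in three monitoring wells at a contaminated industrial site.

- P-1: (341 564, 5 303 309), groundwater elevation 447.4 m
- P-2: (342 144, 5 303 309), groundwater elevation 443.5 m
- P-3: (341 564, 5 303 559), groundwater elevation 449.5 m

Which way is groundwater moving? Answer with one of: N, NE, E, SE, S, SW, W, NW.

∂h/∂x = (443.5 − 447.4) / (342144 − 341564) = -0.006724
∂h/∂y = (449.5 − 447.4) / (5303559 − 5303309) = +0.008400
Flow = −∇h = (+0.006724 east, -0.008400 north), which points southeast.

SE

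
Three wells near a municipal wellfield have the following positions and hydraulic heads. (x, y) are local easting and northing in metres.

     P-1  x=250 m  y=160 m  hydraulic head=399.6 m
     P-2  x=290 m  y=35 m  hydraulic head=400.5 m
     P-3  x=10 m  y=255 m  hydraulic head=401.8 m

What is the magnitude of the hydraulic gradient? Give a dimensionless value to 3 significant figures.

0.0180

With h = a·x + b·y + c and P-1 as origin, the differences give:
  40·a + (-125)·b = +0.9
  (-240)·a + 95·b = +2.2
Eliminate b (×95 and ×(-125), subtract): -26200·a = 360.50 → a = ∂h/∂x = -0.01376
Back-substitute: b = ∂h/∂y = -0.01160.
|∇h| = √(-0.01376² + -0.01160²) = 0.018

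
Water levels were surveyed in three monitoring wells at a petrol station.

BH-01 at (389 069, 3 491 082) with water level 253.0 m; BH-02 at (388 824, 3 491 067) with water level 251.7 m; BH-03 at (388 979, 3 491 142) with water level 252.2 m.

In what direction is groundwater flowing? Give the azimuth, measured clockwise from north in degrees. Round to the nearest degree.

Taking BH-01 as reference: BH-02−BH-01 = (-245, -15, -1.3); BH-03−BH-01 = (-90, 60, -0.8).
Determinant of the coordinate differences = (-245)·60 − (-90)·(-15) = -16050.
∂h/∂x = [(-1.3)·60 − (-0.8)·(-15)] / -16050 = +0.005607
∂h/∂y = [(-245)·(-0.8) − (-90)·(-1.3)] / -16050 = -0.004922
Flow direction (−∇h) has components (-0.005607 E, +0.004922 N).
Azimuth = atan2(E, N) = atan2(-0.005607, +0.004922) = 311.3° ≈ 311°.

311°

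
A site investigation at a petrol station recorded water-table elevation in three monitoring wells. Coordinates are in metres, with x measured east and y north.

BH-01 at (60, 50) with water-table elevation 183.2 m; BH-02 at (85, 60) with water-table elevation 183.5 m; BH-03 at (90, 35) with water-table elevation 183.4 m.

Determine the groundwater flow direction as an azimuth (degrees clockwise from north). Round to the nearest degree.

With h = a·x + b·y + c and BH-01 as origin, the differences give:
  25·a + 10·b = +0.3
  30·a + (-15)·b = +0.2
Eliminate b (×(-15) and ×10, subtract): -675·a = -6.50 → a = ∂h/∂x = +0.009630
Back-substitute: b = ∂h/∂y = +0.005926.
Flow direction (−∇h) has components (-0.009630 E, -0.005926 N).
Azimuth = atan2(E, N) = atan2(-0.009630, -0.005926) = 238.4° ≈ 238°.

238°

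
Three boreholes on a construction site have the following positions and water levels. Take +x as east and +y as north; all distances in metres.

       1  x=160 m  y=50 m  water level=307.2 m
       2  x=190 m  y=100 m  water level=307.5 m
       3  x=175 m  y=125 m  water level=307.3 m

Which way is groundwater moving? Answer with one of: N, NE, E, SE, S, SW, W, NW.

Taking 1 as reference: 2−1 = (30, 50, +0.3); 3−1 = (15, 75, +0.1).
Determinant of the coordinate differences = 30·75 − 15·50 = 1500.
∂h/∂x = [(+0.3)·75 − (+0.1)·50] / 1500 = +0.01167
∂h/∂y = [30·(+0.1) − 15·(+0.3)] / 1500 = -0.0010000
Flow = −∇h = (-0.01167 east, +0.0010000 north), which points west.

W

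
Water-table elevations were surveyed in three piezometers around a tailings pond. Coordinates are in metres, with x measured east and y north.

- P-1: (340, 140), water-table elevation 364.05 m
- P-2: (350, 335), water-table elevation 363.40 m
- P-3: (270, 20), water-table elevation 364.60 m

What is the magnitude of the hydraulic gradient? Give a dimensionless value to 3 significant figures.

0.00398

Differences from P-1: to P-2 (Δx, Δy, Δh) = (10, 195, -0.65); to P-3 = (-70, -120, +0.55).
Determinant of the coordinate differences = 10·(-120) − (-70)·195 = 12450.
∂h/∂x = [(-0.65)·(-120) − (+0.55)·195] / 12450 = -0.002349
∂h/∂y = [10·(+0.55) − (-70)·(-0.65)] / 12450 = -0.003213
|∇h| = √(-0.002349² + -0.003213²) = 0.00398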